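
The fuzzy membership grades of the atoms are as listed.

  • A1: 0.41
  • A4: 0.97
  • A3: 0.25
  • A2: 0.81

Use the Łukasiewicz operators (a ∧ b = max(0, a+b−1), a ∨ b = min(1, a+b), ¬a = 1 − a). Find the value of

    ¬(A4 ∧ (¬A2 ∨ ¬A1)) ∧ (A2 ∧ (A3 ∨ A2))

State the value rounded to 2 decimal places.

¬A2 = 1 − 0.81 = 0.19
¬A1 = 1 − 0.41 = 0.59
¬A2 ∨ ¬A1 = min(1, a+b) on (0.19, 0.59) = 0.78
A4 ∧ (¬A2 ∨ ¬A1) = max(0, a+b−1) on (0.97, 0.78) = 0.75
¬(A4 ∧ (¬A2 ∨ ¬A1)) = 1 − 0.75 = 0.25
A3 ∨ A2 = min(1, a+b) on (0.25, 0.81) = 1.00
A2 ∧ (A3 ∨ A2) = max(0, a+b−1) on (0.81, 1.00) = 0.81
¬(A4 ∧ (¬A2 ∨ ¬A1)) ∧ (A2 ∧ (A3 ∨ A2)) = max(0, a+b−1) on (0.25, 0.81) = 0.06

0.06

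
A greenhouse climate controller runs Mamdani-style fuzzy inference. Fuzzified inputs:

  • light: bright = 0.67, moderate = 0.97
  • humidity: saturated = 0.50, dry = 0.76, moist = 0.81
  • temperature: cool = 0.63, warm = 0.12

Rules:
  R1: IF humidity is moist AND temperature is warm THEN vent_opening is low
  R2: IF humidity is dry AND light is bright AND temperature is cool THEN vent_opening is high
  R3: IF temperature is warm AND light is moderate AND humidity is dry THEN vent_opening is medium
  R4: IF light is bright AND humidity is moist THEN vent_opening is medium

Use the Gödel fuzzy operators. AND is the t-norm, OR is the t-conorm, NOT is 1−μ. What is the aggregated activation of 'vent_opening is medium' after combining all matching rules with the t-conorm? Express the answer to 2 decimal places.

R1: moist=0.81, warm=0.12; AND[min(a, b)] → w = 0.12
R2: dry=0.76, bright=0.67, cool=0.63; AND[min(a, b)] → w = 0.63
R3: warm=0.12, moderate=0.97, dry=0.76; AND[min(a, b)] → w = 0.12
R4: bright=0.67, moist=0.81; AND[min(a, b)] → w = 0.67
Rules with consequent 'medium': {R3, R4} → strengths 0.12, 0.67
Aggregate via t-conorm [max(a, b)]: 0.67

0.67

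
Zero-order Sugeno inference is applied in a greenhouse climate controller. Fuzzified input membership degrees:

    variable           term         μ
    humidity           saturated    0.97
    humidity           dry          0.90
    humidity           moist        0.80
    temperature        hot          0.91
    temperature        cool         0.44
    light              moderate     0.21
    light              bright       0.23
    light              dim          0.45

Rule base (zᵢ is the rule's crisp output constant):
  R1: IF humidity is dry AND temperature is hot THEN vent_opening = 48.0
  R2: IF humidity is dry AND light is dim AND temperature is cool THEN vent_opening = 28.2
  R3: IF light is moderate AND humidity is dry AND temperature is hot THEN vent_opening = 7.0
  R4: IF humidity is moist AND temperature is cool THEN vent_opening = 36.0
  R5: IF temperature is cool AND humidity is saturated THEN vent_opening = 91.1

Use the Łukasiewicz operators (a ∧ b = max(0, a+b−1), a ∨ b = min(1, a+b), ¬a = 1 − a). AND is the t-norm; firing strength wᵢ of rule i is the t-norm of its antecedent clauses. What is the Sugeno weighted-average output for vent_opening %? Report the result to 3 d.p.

57.440

R1 (z=48.0): dry=0.90, hot=0.91; AND[max(0, a+b−1)] → w = 0.81
R2 (z=28.2): dry=0.90, dim=0.45, cool=0.44; AND[max(0, a+b−1)] → w = 0.00
R3 (z=7.0): moderate=0.21, dry=0.90, hot=0.91; AND[max(0, a+b−1)] → w = 0.02
R4 (z=36.0): moist=0.80, cool=0.44; AND[max(0, a+b−1)] → w = 0.24
R5 (z=91.1): cool=0.44, saturated=0.97; AND[max(0, a+b−1)] → w = 0.41
Weighted average = (0.81·48.0 + 0.00·28.2 + 0.02·7.0 + 0.24·36.0 + 0.41·91.1) / (0.81 + 0.00 + 0.02 + 0.24 + 0.41)
  = 85.0110 / 1.4800 = 57.440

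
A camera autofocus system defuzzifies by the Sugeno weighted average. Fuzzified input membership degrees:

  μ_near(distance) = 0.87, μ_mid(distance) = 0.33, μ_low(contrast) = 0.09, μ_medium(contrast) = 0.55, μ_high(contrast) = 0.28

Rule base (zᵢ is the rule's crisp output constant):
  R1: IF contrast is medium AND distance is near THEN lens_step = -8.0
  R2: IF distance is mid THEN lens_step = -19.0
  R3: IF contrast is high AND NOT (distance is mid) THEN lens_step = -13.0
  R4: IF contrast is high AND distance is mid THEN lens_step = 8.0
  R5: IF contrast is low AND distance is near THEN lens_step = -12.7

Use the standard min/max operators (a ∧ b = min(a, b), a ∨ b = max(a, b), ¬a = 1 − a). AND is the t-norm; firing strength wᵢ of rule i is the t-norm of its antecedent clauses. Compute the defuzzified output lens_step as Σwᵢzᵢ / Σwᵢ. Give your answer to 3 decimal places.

-8.636

R1 (z=-8.0): medium=0.55, near=0.87; AND[min(a, b)] → w = 0.55
R2 (z=-19.0): mid=0.33 → w = 0.33
R3 (z=-13.0): high=0.28, ¬mid=1−0.33=0.67; AND[min(a, b)] → w = 0.28
R4 (z=8.0): high=0.28, mid=0.33; AND[min(a, b)] → w = 0.28
R5 (z=-12.7): low=0.09, near=0.87; AND[min(a, b)] → w = 0.09
Weighted average = (0.55·-8.0 + 0.33·-19.0 + 0.28·-13.0 + 0.28·8.0 + 0.09·-12.7) / (0.55 + 0.33 + 0.28 + 0.28 + 0.09)
  = -13.2130 / 1.5300 = -8.636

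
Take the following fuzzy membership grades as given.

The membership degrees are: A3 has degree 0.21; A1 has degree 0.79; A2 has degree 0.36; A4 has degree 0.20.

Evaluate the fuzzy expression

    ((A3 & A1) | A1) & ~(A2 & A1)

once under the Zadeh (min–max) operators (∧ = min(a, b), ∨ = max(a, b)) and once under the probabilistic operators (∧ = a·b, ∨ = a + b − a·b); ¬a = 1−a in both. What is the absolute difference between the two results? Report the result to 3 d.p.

Under Zadeh (min–max):
  A3 & A1 = min(a, b) on (0.21, 0.79) = 0.21
  (A3 & A1) | A1 = max(a, b) on (0.21, 0.79) = 0.79
  A2 & A1 = min(a, b) on (0.36, 0.79) = 0.36
  ~(A2 & A1) = 1 − 0.36 = 0.64
  ((A3 & A1) | A1) & ~(A2 & A1) = min(a, b) on (0.79, 0.64) = 0.64
  → value = 0.6400
Under probabilistic:
  A3 & A1 = a·b on (0.2100, 0.7900) = 0.1659
  (A3 & A1) | A1 = a + b − a·b on (0.1659, 0.7900) = 0.8248
  A2 & A1 = a·b on (0.3600, 0.7900) = 0.2844
  ~(A2 & A1) = 1 − 0.2844 = 0.7156
  ((A3 & A1) | A1) & ~(A2 & A1) = a·b on (0.8248, 0.7156) = 0.5903
  → value = 0.5903
|0.6400 − 0.5903| = 0.050

0.050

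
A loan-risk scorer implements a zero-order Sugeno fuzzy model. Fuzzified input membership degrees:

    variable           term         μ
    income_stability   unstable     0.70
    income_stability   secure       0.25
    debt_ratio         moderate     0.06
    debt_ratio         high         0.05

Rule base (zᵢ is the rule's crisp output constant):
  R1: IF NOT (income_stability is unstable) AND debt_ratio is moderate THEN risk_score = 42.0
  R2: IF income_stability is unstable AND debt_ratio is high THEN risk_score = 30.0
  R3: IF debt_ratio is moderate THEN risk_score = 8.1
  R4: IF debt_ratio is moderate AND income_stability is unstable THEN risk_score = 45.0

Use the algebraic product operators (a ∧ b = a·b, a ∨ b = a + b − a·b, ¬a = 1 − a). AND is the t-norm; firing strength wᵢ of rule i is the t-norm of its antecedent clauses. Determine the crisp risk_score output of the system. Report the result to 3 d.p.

R1 (z=42.0): ¬unstable=1−0.70=0.30, moderate=0.06; AND[a·b] → w = 0.0180
R2 (z=30.0): unstable=0.70, high=0.05; AND[a·b] → w = 0.0350
R3 (z=8.1): moderate=0.06 → w = 0.0600
R4 (z=45.0): moderate=0.06, unstable=0.70; AND[a·b] → w = 0.0420
Weighted average = (0.0180·42.0 + 0.0350·30.0 + 0.0600·8.1 + 0.0420·45.0) / (0.0180 + 0.0350 + 0.0600 + 0.0420)
  = 4.1820 / 0.1550 = 26.981

26.981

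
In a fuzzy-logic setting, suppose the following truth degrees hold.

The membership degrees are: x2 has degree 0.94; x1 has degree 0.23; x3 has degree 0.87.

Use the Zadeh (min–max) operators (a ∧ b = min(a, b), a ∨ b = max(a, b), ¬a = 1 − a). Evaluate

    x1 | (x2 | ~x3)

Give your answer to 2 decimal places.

0.94

~x3 = 1 − 0.87 = 0.13
x2 | ~x3 = max(a, b) on (0.94, 0.13) = 0.94
x1 | (x2 | ~x3) = max(a, b) on (0.23, 0.94) = 0.94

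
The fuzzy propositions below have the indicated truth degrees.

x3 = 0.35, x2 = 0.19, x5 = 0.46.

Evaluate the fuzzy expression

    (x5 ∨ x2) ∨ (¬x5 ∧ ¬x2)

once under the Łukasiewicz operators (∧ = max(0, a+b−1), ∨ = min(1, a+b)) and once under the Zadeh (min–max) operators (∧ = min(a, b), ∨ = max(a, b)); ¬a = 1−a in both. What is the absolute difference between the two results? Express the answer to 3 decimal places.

Under Łukasiewicz:
  x5 ∨ x2 = min(1, a+b) on (0.46, 0.19) = 0.65
  ¬x5 = 1 − 0.46 = 0.54
  ¬x2 = 1 − 0.19 = 0.81
  ¬x5 ∧ ¬x2 = max(0, a+b−1) on (0.54, 0.81) = 0.35
  (x5 ∨ x2) ∨ (¬x5 ∧ ¬x2) = min(1, a+b) on (0.65, 0.35) = 1.00
  → value = 1.0000
Under Zadeh (min–max):
  x5 ∨ x2 = max(a, b) on (0.46, 0.19) = 0.46
  ¬x5 = 1 − 0.46 = 0.54
  ¬x2 = 1 − 0.19 = 0.81
  ¬x5 ∧ ¬x2 = min(a, b) on (0.54, 0.81) = 0.54
  (x5 ∨ x2) ∨ (¬x5 ∧ ¬x2) = max(a, b) on (0.46, 0.54) = 0.54
  → value = 0.5400
|1.0000 − 0.5400| = 0.460

0.460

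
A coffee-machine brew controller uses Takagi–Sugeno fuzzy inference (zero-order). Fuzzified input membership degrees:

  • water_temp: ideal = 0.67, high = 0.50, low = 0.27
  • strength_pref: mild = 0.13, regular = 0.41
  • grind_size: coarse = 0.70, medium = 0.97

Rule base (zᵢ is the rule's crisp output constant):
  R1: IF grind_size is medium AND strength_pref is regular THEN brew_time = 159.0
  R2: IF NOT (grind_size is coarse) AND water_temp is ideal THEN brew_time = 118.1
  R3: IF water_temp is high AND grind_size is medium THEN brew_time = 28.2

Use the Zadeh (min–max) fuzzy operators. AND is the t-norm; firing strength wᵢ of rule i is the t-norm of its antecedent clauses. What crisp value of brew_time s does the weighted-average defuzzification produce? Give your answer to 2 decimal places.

94.81

R1 (z=159.0): medium=0.97, regular=0.41; AND[min(a, b)] → w = 0.41
R2 (z=118.1): ¬coarse=1−0.70=0.30, ideal=0.67; AND[min(a, b)] → w = 0.30
R3 (z=28.2): high=0.50, medium=0.97; AND[min(a, b)] → w = 0.50
Weighted average = (0.41·159.0 + 0.30·118.1 + 0.50·28.2) / (0.41 + 0.30 + 0.50)
  = 114.7200 / 1.2100 = 94.81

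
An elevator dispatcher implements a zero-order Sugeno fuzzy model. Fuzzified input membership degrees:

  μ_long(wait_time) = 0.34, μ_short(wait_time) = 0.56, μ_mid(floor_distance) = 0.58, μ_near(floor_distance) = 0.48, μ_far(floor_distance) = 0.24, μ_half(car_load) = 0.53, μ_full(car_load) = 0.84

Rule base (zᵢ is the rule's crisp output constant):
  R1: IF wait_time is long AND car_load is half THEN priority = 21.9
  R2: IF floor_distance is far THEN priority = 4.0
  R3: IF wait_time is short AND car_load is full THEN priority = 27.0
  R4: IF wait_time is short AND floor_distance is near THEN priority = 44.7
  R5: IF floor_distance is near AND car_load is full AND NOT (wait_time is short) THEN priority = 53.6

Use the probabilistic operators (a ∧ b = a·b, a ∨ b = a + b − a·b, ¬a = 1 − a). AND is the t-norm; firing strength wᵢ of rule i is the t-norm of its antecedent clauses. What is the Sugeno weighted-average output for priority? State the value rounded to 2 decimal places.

R1 (z=21.9): long=0.34, half=0.53; AND[a·b] → w = 0.1802
R2 (z=4.0): far=0.24 → w = 0.2400
R3 (z=27.0): short=0.56, full=0.84; AND[a·b] → w = 0.4704
R4 (z=44.7): short=0.56, near=0.48; AND[a·b] → w = 0.2688
R5 (z=53.6): near=0.48, full=0.84, ¬short=1−0.56=0.44; AND[a·b] → w = 0.1774
Weighted average = (0.1802·21.9 + 0.2400·4.0 + 0.4704·27.0 + 0.2688·44.7 + 0.1774·53.6) / (0.1802 + 0.2400 + 0.4704 + 0.2688 + 0.1774)
  = 39.1316 / 1.3368 = 29.27

29.27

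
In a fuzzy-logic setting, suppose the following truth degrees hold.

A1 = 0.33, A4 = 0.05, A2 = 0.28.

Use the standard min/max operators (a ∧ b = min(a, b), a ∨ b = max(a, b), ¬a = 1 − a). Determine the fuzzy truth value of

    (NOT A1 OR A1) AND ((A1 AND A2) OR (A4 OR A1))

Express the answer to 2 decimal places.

0.33

NOT A1 = 1 − 0.33 = 0.67
NOT A1 OR A1 = max(a, b) on (0.67, 0.33) = 0.67
A1 AND A2 = min(a, b) on (0.33, 0.28) = 0.28
A4 OR A1 = max(a, b) on (0.05, 0.33) = 0.33
(A1 AND A2) OR (A4 OR A1) = max(a, b) on (0.28, 0.33) = 0.33
(NOT A1 OR A1) AND ((A1 AND A2) OR (A4 OR A1)) = min(a, b) on (0.67, 0.33) = 0.33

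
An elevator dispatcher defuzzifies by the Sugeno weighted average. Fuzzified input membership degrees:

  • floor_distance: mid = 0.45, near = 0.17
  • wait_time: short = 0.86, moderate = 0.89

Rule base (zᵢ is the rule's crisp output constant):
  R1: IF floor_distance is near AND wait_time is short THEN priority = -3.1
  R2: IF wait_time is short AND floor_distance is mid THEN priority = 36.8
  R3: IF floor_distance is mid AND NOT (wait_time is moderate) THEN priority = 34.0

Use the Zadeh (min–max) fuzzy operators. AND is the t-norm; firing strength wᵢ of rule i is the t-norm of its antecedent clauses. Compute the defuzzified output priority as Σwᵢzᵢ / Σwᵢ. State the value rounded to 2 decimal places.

R1 (z=-3.1): near=0.17, short=0.86; AND[min(a, b)] → w = 0.17
R2 (z=36.8): short=0.86, mid=0.45; AND[min(a, b)] → w = 0.45
R3 (z=34.0): mid=0.45, ¬moderate=1−0.89=0.11; AND[min(a, b)] → w = 0.11
Weighted average = (0.17·-3.1 + 0.45·36.8 + 0.11·34.0) / (0.17 + 0.45 + 0.11)
  = 19.7730 / 0.7300 = 27.09

27.09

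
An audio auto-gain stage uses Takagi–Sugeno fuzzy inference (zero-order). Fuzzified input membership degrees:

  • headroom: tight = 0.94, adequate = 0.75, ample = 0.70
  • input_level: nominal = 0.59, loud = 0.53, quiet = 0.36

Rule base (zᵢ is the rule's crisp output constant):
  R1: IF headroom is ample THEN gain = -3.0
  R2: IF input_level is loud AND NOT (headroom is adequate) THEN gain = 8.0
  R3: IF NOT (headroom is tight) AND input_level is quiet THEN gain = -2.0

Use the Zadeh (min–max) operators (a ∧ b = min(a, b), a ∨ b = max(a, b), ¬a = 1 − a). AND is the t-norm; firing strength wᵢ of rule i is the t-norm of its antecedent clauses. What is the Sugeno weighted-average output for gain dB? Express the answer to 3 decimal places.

-0.218

R1 (z=-3.0): ample=0.70 → w = 0.70
R2 (z=8.0): loud=0.53, ¬adequate=1−0.75=0.25; AND[min(a, b)] → w = 0.25
R3 (z=-2.0): ¬tight=1−0.94=0.06, quiet=0.36; AND[min(a, b)] → w = 0.06
Weighted average = (0.70·-3.0 + 0.25·8.0 + 0.06·-2.0) / (0.70 + 0.25 + 0.06)
  = -0.2200 / 1.0100 = -0.218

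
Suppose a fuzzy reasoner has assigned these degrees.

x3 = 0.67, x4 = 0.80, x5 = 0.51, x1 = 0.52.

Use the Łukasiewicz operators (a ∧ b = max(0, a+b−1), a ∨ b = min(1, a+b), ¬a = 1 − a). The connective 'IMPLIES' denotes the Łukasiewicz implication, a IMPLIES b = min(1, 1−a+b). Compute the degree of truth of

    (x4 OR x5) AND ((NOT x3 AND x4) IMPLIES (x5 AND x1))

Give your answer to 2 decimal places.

x4 OR x5 = min(1, a+b) on (0.80, 0.51) = 1.00
NOT x3 = 1 − 0.67 = 0.33
NOT x3 AND x4 = max(0, a+b−1) on (0.33, 0.80) = 0.13
x5 AND x1 = max(0, a+b−1) on (0.51, 0.52) = 0.03
(NOT x3 AND x4) IMPLIES (x5 AND x1)  [Łukasiewicz: min(1, 1−a+b)] with a=0.13, b=0.03 → 0.90
(x4 OR x5) AND ((NOT x3 AND x4) IMPLIES (x5 AND x1)) = max(0, a+b−1) on (1.00, 0.90) = 0.90

0.90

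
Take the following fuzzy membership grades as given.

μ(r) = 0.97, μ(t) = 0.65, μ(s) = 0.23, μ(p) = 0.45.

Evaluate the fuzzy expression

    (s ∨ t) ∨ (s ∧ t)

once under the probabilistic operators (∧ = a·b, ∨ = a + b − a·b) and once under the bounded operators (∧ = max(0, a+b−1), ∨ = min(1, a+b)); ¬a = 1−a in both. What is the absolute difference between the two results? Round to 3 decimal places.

0.109

Under probabilistic:
  s ∨ t = a + b − a·b on (0.2300, 0.6500) = 0.7305
  s ∧ t = a·b on (0.2300, 0.6500) = 0.1495
  (s ∨ t) ∨ (s ∧ t) = a + b − a·b on (0.7305, 0.1495) = 0.7708
  → value = 0.7708
Under bounded:
  s ∨ t = min(1, a+b) on (0.23, 0.65) = 0.88
  s ∧ t = max(0, a+b−1) on (0.23, 0.65) = 0.00
  (s ∨ t) ∨ (s ∧ t) = min(1, a+b) on (0.88, 0.00) = 0.88
  → value = 0.8800
|0.7708 − 0.8800| = 0.109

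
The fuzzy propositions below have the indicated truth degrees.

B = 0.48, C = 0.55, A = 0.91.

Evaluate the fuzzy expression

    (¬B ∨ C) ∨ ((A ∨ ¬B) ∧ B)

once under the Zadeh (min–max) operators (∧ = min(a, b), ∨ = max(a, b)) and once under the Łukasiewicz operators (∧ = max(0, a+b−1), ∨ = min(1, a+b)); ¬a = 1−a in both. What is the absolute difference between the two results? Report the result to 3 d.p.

Under Zadeh (min–max):
  ¬B = 1 − 0.48 = 0.52
  ¬B ∨ C = max(a, b) on (0.52, 0.55) = 0.55
  ¬B = 1 − 0.48 = 0.52
  A ∨ ¬B = max(a, b) on (0.91, 0.52) = 0.91
  (A ∨ ¬B) ∧ B = min(a, b) on (0.91, 0.48) = 0.48
  (¬B ∨ C) ∨ ((A ∨ ¬B) ∧ B) = max(a, b) on (0.55, 0.48) = 0.55
  → value = 0.5500
Under Łukasiewicz:
  ¬B = 1 − 0.48 = 0.52
  ¬B ∨ C = min(1, a+b) on (0.52, 0.55) = 1.00
  ¬B = 1 − 0.48 = 0.52
  A ∨ ¬B = min(1, a+b) on (0.91, 0.52) = 1.00
  (A ∨ ¬B) ∧ B = max(0, a+b−1) on (1.00, 0.48) = 0.48
  (¬B ∨ C) ∨ ((A ∨ ¬B) ∧ B) = min(1, a+b) on (1.00, 0.48) = 1.00
  → value = 1.0000
|0.5500 − 1.0000| = 0.450

0.450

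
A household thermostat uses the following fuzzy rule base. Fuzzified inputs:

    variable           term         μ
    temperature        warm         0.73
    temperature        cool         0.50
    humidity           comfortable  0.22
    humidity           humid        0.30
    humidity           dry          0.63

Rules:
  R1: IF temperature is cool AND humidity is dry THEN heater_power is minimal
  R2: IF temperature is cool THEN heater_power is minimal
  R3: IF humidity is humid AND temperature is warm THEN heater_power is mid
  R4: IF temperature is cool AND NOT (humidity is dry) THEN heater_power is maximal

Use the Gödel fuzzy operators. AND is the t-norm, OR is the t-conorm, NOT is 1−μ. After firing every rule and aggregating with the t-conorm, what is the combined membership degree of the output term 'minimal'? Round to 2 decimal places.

0.50

R1: cool=0.50, dry=0.63; AND[min(a, b)] → w = 0.50
R2: cool=0.50 → w = 0.50
R3: humid=0.30, warm=0.73; AND[min(a, b)] → w = 0.30
R4: cool=0.50, ¬dry=1−0.63=0.37; AND[min(a, b)] → w = 0.37
Rules with consequent 'minimal': {R1, R2} → strengths 0.50, 0.50
Aggregate via t-conorm [max(a, b)]: 0.50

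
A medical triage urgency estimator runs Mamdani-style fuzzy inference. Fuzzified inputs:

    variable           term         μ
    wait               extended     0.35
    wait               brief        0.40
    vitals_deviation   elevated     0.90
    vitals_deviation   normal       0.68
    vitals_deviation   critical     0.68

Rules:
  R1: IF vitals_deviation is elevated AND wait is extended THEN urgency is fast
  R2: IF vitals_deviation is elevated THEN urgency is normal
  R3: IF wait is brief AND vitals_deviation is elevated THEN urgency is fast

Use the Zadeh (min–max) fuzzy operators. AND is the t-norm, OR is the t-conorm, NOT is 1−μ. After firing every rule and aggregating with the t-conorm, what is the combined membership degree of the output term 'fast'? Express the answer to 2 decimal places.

0.40

R1: elevated=0.90, extended=0.35; AND[min(a, b)] → w = 0.35
R2: elevated=0.90 → w = 0.90
R3: brief=0.40, elevated=0.90; AND[min(a, b)] → w = 0.40
Rules with consequent 'fast': {R1, R3} → strengths 0.35, 0.40
Aggregate via t-conorm [max(a, b)]: 0.40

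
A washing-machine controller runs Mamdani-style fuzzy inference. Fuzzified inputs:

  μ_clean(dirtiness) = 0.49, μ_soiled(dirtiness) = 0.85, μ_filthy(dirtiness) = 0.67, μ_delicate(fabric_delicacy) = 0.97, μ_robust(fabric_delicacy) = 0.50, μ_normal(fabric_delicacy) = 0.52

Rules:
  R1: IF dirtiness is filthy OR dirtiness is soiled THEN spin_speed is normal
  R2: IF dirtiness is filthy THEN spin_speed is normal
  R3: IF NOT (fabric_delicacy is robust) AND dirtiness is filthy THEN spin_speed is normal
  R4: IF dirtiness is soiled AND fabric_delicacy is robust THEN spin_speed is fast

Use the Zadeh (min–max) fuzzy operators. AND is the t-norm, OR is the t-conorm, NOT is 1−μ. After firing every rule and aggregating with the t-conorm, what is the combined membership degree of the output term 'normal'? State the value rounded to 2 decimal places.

R1: filthy=0.67, soiled=0.85; OR[max(a, b)] → w = 0.85
R2: filthy=0.67 → w = 0.67
R3: ¬robust=1−0.50=0.50, filthy=0.67; AND[min(a, b)] → w = 0.50
R4: soiled=0.85, robust=0.50; AND[min(a, b)] → w = 0.50
Rules with consequent 'normal': {R1, R2, R3} → strengths 0.85, 0.67, 0.50
Aggregate via t-conorm [max(a, b)]: 0.85

0.85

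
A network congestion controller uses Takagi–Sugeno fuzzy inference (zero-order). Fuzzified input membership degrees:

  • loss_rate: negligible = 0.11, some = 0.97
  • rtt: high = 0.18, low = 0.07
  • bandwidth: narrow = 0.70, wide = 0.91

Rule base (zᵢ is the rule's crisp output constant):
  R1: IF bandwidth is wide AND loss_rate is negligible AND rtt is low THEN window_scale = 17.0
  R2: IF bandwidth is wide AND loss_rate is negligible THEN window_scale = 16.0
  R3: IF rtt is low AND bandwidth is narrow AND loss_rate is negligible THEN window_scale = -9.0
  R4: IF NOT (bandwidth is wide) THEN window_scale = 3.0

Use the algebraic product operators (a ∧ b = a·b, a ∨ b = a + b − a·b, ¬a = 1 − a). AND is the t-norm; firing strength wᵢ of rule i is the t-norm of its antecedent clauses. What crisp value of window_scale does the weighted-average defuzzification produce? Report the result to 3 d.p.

9.591

R1 (z=17.0): wide=0.91, negligible=0.11, low=0.07; AND[a·b] → w = 0.0070
R2 (z=16.0): wide=0.91, negligible=0.11; AND[a·b] → w = 0.1001
R3 (z=-9.0): low=0.07, narrow=0.70, negligible=0.11; AND[a·b] → w = 0.0054
R4 (z=3.0): ¬wide=1−0.91=0.09 → w = 0.0900
Weighted average = (0.0070·17.0 + 0.1001·16.0 + 0.0054·-9.0 + 0.0900·3.0) / (0.0070 + 0.1001 + 0.0054 + 0.0900)
  = 1.9422 / 0.2025 = 9.591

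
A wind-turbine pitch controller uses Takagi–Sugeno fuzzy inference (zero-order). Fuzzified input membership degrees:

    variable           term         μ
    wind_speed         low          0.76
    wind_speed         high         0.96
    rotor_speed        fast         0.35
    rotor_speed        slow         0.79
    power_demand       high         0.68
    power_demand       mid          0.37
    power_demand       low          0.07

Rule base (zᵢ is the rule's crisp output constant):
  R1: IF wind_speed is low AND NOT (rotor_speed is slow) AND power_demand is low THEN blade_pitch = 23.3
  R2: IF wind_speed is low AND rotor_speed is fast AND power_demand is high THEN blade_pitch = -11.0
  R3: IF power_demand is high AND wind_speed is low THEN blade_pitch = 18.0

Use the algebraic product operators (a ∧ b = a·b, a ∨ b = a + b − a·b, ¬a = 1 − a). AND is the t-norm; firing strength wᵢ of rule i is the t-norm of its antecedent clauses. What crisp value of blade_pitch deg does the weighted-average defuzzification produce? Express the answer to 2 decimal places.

10.68

R1 (z=23.3): low=0.76, ¬slow=1−0.79=0.21, low=0.07; AND[a·b] → w = 0.0112
R2 (z=-11.0): low=0.76, fast=0.35, high=0.68; AND[a·b] → w = 0.1809
R3 (z=18.0): high=0.68, low=0.76; AND[a·b] → w = 0.5168
Weighted average = (0.0112·23.3 + 0.1809·-11.0 + 0.5168·18.0) / (0.0112 + 0.1809 + 0.5168)
  = 7.5730 / 0.7089 = 10.68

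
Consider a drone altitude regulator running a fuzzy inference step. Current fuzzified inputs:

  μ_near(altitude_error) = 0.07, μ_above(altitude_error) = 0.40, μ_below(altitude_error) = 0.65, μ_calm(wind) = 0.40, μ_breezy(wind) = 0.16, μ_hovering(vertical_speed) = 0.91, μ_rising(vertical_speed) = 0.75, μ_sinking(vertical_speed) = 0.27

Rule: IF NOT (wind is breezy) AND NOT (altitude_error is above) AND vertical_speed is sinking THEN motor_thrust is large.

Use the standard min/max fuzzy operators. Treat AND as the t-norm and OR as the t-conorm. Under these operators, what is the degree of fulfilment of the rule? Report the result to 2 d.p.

firing strength: ¬breezy=1−0.16=0.84, ¬above=1−0.40=0.60, sinking=0.27; AND[min(a, b)] → w = 0.27

0.27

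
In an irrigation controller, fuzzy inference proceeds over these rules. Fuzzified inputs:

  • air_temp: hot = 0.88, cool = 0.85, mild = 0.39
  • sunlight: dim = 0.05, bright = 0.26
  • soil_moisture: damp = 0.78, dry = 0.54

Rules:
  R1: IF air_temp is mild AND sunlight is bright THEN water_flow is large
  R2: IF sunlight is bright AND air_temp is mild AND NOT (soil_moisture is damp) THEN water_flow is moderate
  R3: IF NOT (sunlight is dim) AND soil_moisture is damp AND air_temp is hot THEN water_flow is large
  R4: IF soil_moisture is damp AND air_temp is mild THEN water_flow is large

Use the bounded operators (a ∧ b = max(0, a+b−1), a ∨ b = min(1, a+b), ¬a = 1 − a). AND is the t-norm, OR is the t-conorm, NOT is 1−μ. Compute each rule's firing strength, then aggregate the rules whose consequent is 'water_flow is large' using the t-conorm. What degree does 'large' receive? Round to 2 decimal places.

0.78

R1: mild=0.39, bright=0.26; AND[max(0, a+b−1)] → w = 0.00
R2: bright=0.26, mild=0.39, ¬damp=1−0.78=0.22; AND[max(0, a+b−1)] → w = 0.00
R3: ¬dim=1−0.05=0.95, damp=0.78, hot=0.88; AND[max(0, a+b−1)] → w = 0.61
R4: damp=0.78, mild=0.39; AND[max(0, a+b−1)] → w = 0.17
Rules with consequent 'large': {R1, R3, R4} → strengths 0.00, 0.61, 0.17
Aggregate via t-conorm [min(1, a+b)]: 0.78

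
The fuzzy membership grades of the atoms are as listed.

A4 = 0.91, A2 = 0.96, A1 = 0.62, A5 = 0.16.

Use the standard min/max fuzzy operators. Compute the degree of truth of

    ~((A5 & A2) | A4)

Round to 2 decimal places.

A5 & A2 = min(a, b) on (0.16, 0.96) = 0.16
(A5 & A2) | A4 = max(a, b) on (0.16, 0.91) = 0.91
~((A5 & A2) | A4) = 1 − 0.91 = 0.09

0.09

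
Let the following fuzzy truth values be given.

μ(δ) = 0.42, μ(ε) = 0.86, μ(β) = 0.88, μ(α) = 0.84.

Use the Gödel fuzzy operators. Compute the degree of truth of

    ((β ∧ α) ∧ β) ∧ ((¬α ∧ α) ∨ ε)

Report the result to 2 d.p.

0.84

β ∧ α = min(a, b) on (0.88, 0.84) = 0.84
(β ∧ α) ∧ β = min(a, b) on (0.84, 0.88) = 0.84
¬α = 1 − 0.84 = 0.16
¬α ∧ α = min(a, b) on (0.16, 0.84) = 0.16
(¬α ∧ α) ∨ ε = max(a, b) on (0.16, 0.86) = 0.86
((β ∧ α) ∧ β) ∧ ((¬α ∧ α) ∨ ε) = min(a, b) on (0.84, 0.86) = 0.84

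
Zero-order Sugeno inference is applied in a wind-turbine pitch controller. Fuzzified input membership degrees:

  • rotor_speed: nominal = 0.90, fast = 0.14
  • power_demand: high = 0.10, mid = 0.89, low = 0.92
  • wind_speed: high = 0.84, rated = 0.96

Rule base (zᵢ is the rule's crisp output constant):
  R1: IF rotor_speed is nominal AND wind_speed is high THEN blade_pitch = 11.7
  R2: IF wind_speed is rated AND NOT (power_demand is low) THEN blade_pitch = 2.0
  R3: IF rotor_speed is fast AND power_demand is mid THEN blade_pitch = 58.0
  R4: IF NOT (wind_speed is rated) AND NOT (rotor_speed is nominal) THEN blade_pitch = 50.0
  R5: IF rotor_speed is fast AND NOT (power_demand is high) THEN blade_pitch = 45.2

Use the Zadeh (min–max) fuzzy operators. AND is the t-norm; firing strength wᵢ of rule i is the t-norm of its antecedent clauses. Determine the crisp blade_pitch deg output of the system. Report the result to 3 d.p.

21.319

R1 (z=11.7): nominal=0.90, high=0.84; AND[min(a, b)] → w = 0.84
R2 (z=2.0): rated=0.96, ¬low=1−0.92=0.08; AND[min(a, b)] → w = 0.08
R3 (z=58.0): fast=0.14, mid=0.89; AND[min(a, b)] → w = 0.14
R4 (z=50.0): ¬rated=1−0.96=0.04, ¬nominal=1−0.90=0.10; AND[min(a, b)] → w = 0.04
R5 (z=45.2): fast=0.14, ¬high=1−0.10=0.90; AND[min(a, b)] → w = 0.14
Weighted average = (0.84·11.7 + 0.08·2.0 + 0.14·58.0 + 0.04·50.0 + 0.14·45.2) / (0.84 + 0.08 + 0.14 + 0.04 + 0.14)
  = 26.4360 / 1.2400 = 21.319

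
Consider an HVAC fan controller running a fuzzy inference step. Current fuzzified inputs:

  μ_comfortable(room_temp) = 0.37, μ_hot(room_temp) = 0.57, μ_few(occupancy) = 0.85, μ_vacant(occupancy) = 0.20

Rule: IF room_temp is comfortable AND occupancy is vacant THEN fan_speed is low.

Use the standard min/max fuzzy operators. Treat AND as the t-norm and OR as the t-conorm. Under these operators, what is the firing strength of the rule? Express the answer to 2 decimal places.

0.20

firing strength: comfortable=0.37, vacant=0.20; AND[min(a, b)] → w = 0.20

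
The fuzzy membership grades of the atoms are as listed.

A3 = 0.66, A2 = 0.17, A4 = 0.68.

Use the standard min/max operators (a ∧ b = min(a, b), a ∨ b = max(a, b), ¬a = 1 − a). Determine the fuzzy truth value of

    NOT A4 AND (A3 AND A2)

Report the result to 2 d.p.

0.17

NOT A4 = 1 − 0.68 = 0.32
A3 AND A2 = min(a, b) on (0.66, 0.17) = 0.17
NOT A4 AND (A3 AND A2) = min(a, b) on (0.32, 0.17) = 0.17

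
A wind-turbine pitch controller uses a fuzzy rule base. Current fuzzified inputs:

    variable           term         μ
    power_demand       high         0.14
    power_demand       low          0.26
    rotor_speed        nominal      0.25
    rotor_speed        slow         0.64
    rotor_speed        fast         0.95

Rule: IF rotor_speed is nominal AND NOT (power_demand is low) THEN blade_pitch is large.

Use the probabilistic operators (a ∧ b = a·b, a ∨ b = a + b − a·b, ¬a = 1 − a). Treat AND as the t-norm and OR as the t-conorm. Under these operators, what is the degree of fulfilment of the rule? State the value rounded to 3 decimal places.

0.185

firing strength: nominal=0.25, ¬low=1−0.26=0.74; AND[a·b] → w = 0.1850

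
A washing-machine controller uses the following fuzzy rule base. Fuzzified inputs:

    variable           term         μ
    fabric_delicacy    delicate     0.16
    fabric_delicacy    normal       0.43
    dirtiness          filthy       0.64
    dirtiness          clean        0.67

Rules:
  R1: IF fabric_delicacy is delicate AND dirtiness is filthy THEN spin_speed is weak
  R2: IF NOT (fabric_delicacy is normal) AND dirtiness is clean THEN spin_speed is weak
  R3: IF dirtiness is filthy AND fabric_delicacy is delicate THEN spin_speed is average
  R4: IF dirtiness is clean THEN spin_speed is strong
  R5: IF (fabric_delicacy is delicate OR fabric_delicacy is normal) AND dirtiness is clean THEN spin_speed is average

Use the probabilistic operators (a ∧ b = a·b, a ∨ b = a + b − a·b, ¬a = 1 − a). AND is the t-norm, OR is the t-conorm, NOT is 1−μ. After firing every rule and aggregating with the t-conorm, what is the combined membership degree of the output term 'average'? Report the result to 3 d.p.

R1: delicate=0.16, filthy=0.64; AND[a·b] → w = 0.1024
R2: ¬normal=1−0.43=0.57, clean=0.67; AND[a·b] → w = 0.3819
R3: filthy=0.64, delicate=0.16; AND[a·b] → w = 0.1024
R4: clean=0.67 → w = 0.6700
R5: (delicate=0.16 OR normal=0.43) = 0.5212; AND[a·b] with clean=0.67 → w = 0.3492
Rules with consequent 'average': {R3, R5} → strengths 0.1024, 0.3492
Aggregate via t-conorm [a + b − a·b]: 0.4158

0.416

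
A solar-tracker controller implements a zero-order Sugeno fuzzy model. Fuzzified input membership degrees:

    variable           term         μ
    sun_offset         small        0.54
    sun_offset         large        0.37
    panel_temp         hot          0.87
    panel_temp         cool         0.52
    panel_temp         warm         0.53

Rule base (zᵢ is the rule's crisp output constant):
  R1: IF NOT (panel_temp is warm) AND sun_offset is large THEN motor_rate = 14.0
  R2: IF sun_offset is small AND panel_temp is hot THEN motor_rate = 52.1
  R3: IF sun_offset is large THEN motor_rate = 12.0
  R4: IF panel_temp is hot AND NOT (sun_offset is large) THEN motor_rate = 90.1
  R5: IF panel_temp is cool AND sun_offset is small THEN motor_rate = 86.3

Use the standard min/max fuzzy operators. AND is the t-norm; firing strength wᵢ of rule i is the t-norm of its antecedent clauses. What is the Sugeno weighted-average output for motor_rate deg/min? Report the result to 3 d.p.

R1 (z=14.0): ¬warm=1−0.53=0.47, large=0.37; AND[min(a, b)] → w = 0.37
R2 (z=52.1): small=0.54, hot=0.87; AND[min(a, b)] → w = 0.54
R3 (z=12.0): large=0.37 → w = 0.37
R4 (z=90.1): hot=0.87, ¬large=1−0.37=0.63; AND[min(a, b)] → w = 0.63
R5 (z=86.3): cool=0.52, small=0.54; AND[min(a, b)] → w = 0.52
Weighted average = (0.37·14.0 + 0.54·52.1 + 0.37·12.0 + 0.63·90.1 + 0.52·86.3) / (0.37 + 0.54 + 0.37 + 0.63 + 0.52)
  = 139.3930 / 2.4300 = 57.363

57.363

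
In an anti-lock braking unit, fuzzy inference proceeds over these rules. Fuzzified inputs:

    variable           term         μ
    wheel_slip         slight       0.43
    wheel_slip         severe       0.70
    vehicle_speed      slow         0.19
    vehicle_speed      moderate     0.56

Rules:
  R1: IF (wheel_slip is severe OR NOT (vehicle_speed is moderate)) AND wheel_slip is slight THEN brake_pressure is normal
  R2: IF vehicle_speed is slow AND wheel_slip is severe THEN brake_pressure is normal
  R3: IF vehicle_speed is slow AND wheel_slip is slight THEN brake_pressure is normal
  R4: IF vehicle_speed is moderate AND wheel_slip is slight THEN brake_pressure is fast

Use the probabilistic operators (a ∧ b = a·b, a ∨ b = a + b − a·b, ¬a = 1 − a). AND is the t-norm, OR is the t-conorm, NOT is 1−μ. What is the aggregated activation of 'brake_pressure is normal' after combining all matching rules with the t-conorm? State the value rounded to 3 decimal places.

0.489

R1: (severe=0.70 OR ¬moderate=1−0.56=0.44) = 0.8320; AND[a·b] with slight=0.43 → w = 0.3578
R2: slow=0.19, severe=0.70; AND[a·b] → w = 0.1330
R3: slow=0.19, slight=0.43; AND[a·b] → w = 0.0817
R4: moderate=0.56, slight=0.43; AND[a·b] → w = 0.2408
Rules with consequent 'normal': {R1, R2, R3} → strengths 0.3578, 0.1330, 0.0817
Aggregate via t-conorm [a + b − a·b]: 0.4887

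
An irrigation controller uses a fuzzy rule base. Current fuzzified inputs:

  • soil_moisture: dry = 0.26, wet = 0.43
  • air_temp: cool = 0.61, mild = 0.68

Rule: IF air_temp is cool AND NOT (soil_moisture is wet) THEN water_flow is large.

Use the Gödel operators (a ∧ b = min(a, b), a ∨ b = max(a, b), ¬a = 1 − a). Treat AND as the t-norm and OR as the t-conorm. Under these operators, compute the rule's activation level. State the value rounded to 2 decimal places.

0.57

firing strength: cool=0.61, ¬wet=1−0.43=0.57; AND[min(a, b)] → w = 0.57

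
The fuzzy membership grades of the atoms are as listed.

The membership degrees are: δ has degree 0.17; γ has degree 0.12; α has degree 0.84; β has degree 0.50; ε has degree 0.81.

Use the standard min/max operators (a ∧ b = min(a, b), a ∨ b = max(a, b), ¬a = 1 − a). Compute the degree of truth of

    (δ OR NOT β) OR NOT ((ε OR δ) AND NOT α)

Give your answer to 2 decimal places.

NOT β = 1 − 0.50 = 0.50
δ OR NOT β = max(a, b) on (0.17, 0.50) = 0.50
ε OR δ = max(a, b) on (0.81, 0.17) = 0.81
NOT α = 1 − 0.84 = 0.16
(ε OR δ) AND NOT α = min(a, b) on (0.81, 0.16) = 0.16
NOT ((ε OR δ) AND NOT α) = 1 − 0.16 = 0.84
(δ OR NOT β) OR NOT ((ε OR δ) AND NOT α) = max(a, b) on (0.50, 0.84) = 0.84

0.84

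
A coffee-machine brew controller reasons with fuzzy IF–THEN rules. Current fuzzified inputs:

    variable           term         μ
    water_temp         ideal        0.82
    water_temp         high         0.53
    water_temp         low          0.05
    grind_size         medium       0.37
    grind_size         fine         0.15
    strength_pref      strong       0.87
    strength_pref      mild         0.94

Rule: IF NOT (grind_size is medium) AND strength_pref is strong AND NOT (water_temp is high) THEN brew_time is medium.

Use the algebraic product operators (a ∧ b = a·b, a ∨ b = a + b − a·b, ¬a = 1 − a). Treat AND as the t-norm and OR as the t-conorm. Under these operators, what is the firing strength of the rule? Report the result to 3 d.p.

0.258

firing strength: ¬medium=1−0.37=0.63, strong=0.87, ¬high=1−0.53=0.47; AND[a·b] → w = 0.2576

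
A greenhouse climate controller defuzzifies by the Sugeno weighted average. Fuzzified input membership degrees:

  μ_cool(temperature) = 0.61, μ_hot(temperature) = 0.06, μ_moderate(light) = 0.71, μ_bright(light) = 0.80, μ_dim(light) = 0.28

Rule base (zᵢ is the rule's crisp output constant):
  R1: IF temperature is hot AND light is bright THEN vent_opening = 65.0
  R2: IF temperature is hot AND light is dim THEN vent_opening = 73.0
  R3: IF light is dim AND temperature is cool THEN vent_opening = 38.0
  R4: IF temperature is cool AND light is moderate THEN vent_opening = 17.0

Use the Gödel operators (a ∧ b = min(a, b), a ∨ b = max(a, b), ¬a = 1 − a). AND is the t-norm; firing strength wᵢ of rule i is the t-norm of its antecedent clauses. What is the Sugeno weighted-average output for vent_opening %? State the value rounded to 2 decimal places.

R1 (z=65.0): hot=0.06, bright=0.80; AND[min(a, b)] → w = 0.06
R2 (z=73.0): hot=0.06, dim=0.28; AND[min(a, b)] → w = 0.06
R3 (z=38.0): dim=0.28, cool=0.61; AND[min(a, b)] → w = 0.28
R4 (z=17.0): cool=0.61, moderate=0.71; AND[min(a, b)] → w = 0.61
Weighted average = (0.06·65.0 + 0.06·73.0 + 0.28·38.0 + 0.61·17.0) / (0.06 + 0.06 + 0.28 + 0.61)
  = 29.2900 / 1.0100 = 29.00

29.00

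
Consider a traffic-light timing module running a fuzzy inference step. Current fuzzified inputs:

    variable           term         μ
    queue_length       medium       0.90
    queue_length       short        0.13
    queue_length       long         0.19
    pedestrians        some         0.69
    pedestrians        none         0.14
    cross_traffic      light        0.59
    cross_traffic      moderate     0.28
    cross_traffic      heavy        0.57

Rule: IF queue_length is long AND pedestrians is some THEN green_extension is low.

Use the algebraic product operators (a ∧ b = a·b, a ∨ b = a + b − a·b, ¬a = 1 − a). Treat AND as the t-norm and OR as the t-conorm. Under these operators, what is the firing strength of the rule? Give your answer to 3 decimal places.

firing strength: long=0.19, some=0.69; AND[a·b] → w = 0.1311

0.131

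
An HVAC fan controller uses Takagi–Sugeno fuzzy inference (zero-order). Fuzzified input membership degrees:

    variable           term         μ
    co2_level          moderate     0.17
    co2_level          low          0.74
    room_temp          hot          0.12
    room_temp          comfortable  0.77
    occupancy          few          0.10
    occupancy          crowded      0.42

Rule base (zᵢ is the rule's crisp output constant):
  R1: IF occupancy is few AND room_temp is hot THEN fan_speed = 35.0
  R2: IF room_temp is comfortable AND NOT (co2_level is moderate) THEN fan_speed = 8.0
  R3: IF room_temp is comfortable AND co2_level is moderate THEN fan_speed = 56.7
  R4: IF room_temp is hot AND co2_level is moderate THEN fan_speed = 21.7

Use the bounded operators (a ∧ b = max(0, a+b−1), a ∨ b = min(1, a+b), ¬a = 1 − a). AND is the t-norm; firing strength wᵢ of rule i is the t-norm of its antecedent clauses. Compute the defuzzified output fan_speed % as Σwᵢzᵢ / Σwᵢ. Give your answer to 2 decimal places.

R1 (z=35.0): few=0.10, hot=0.12; AND[max(0, a+b−1)] → w = 0.00
R2 (z=8.0): comfortable=0.77, ¬moderate=1−0.17=0.83; AND[max(0, a+b−1)] → w = 0.60
R3 (z=56.7): comfortable=0.77, moderate=0.17; AND[max(0, a+b−1)] → w = 0.00
R4 (z=21.7): hot=0.12, moderate=0.17; AND[max(0, a+b−1)] → w = 0.00
Weighted average = (0.00·35.0 + 0.60·8.0 + 0.00·56.7 + 0.00·21.7) / (0.00 + 0.60 + 0.00 + 0.00)
  = 4.8000 / 0.6000 = 8.00

8.00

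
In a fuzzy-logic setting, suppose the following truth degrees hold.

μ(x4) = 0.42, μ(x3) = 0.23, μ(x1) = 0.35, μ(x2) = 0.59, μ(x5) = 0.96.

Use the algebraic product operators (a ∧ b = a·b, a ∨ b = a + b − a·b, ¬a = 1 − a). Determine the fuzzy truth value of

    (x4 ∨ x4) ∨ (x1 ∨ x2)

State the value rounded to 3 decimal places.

0.910

x4 ∨ x4 = a + b − a·b on (0.4200, 0.4200) = 0.6636
x1 ∨ x2 = a + b − a·b on (0.3500, 0.5900) = 0.7335
(x4 ∨ x4) ∨ (x1 ∨ x2) = a + b − a·b on (0.6636, 0.7335) = 0.9103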